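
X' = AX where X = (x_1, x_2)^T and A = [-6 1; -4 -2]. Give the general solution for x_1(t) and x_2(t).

x_1(t) = -c_1e^(-4t) - c_2te^(-4t) + c_2e^(-4t), x_2(t) = -2c_1e^(-4t) - 2c_2te^(-4t) + c_2e^(-4t)

Coefficient matrix A = [[-6, 1], [-4, -2]].
Characteristic polynomial det(A - λI) = λ^2 + 8λ + 16 = 0.
Single eigenvalue λ = -4 with algebraic multiplicity 2.
Eigenvector v = (-1,-2); generalized eigenvector w with (A-λI)w=v is (1,1).
General solution: e^(-4t)[c_1·v + c_2·(t·v + w)].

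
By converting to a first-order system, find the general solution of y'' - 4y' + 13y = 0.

Let x_1 = y, x_2 = y'. Then x_1' = x_2 and x_2' = -13x_1 + 4x_2.
A = [[0,1],[-13,4]]; det(A-λI) = λ^2 - 4λ + 13.
Eigenvalues λ = 2 ± 3i.

y(t) = C_1e^(2t)cos(3t) + C_2e^(2t)sin(3t)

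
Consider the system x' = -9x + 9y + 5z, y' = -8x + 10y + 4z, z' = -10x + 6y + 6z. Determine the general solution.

Coefficient matrix A = [[-9, 9, 5], [-8, 10, 4], [-10, 6, 6]].
det(A - λI) = 0 gives eigenvalues λ = 1, 2, 4.
For λ=1: eigenvector (-1,0,-2).
For λ=2: eigenvector (-1,1,-4).
For λ=4: eigenvector (-1,-2,1).
General solution: K_1e^(t)(-1,0,-2) + K_2e^(2t)(-1,1,-4) + K_3e^(4t)(-1,-2,1).

x(t) = -K_1e^(t) - K_2e^(2t) - K_3e^(4t), y(t) = K_2e^(2t) - 2K_3e^(4t), z(t) = -2K_1e^(t) - 4K_2e^(2t) + K_3e^(4t)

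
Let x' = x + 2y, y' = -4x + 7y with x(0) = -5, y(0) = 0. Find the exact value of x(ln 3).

945

A = [[1,2],[-4,7]]; eigenvalues λ = 3, 5.
Eigenvectors: (1,1) for λ=3, (1,2) for λ=5.
From the initial condition, c_1 = -10, c_2 = 5.
x(ln 3) = (-10)(3^3)(1) + (5)(3^5)(1) = 945.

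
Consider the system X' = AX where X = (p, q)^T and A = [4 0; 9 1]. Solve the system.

Coefficient matrix A = [[4, 0], [9, 1]].
Characteristic polynomial det(A - λI) = λ^2 - 5λ + 4 = 0.
Eigenvalues λ = 4, 1.
For λ=4: (A-λI) row 2 is [9, -3], so an eigenvector is (1, 3).
For λ=1: (A-λI) row 1 is [3, 0], so an eigenvector is (0, -1).
General solution: C_1e^(4t)(1,3) + C_2e^(t)(0,-1).

p(t) = C_1e^(4t), q(t) = 3C_1e^(4t) - C_2e^(t)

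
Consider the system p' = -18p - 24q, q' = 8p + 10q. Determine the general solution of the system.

p(t) = 2K_1e^(-6t) + 3K_2e^(-2t), q(t) = -K_1e^(-6t) - 2K_2e^(-2t)

Coefficient matrix A = [[-18, -24], [8, 10]].
Characteristic polynomial det(A - λI) = λ^2 + 8λ + 12 = 0.
Eigenvalues λ = -6, -2.
For λ=-6: (A-λI) row 1 is [-12, -24], so an eigenvector is (2, -1).
For λ=-2: (A-λI) row 1 is [-16, -24], so an eigenvector is (3, -2).
General solution: K_1e^(-6t)(2,-1) + K_2e^(-2t)(3,-2).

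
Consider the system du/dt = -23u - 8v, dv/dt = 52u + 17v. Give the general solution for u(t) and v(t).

Coefficient matrix A = [[-23, -8], [52, 17]].
Characteristic polynomial det(A - λI) = λ^2 + 6λ + 25 = 0.
Eigenvalues λ = -3 ± 4i (complex conjugate pair).
For λ=-3+4i: an eigenvector is (1,-2) - i(-1,3) = (1 + i, -2 - 3i).
A real fundamental pair from Re and Im of e^((-3+4i)t)v: X_1 = e^(-3t)(cos(4t)·(1,-2) + sin(4t)·(-1,3)), X_2 = e^(-3t)(sin(4t)·(1,-2) - cos(4t)·(-1,3)).
General solution: K_1X_1 + K_2X_2.

u(t) = -K_1e^(-3t)sin(4t) + K_1e^(-3t)cos(4t) + K_2e^(-3t)sin(4t) + K_2e^(-3t)cos(4t), v(t) = 3K_1e^(-3t)sin(4t) - 2K_1e^(-3t)cos(4t) - 2K_2e^(-3t)sin(4t) - 3K_2e^(-3t)cos(4t)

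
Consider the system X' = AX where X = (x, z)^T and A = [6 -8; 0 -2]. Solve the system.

x(t) = c_1e^(-2t) - c_2e^(6t), z(t) = c_1e^(-2t)

Coefficient matrix A = [[6, -8], [0, -2]].
Characteristic polynomial det(A - λI) = λ^2 - 4λ - 12 = 0.
Eigenvalues λ = -2, 6.
For λ=-2: (A-λI) row 1 is [8, -8], so an eigenvector is (1, 1).
For λ=6: (A-λI) row 1 is [0, -8], so an eigenvector is (-1, 0).
General solution: c_1e^(-2t)(1,1) + c_2e^(6t)(-1,0).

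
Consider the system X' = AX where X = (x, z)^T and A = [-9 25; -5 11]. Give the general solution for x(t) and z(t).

x(t) = 2c_1e^(t)sin(5t) - c_1e^(t)cos(5t) - c_2e^(t)sin(5t) - 2c_2e^(t)cos(5t), z(t) = c_1e^(t)sin(5t) - c_2e^(t)cos(5t)

Coefficient matrix A = [[-9, 25], [-5, 11]].
Characteristic polynomial det(A - λI) = λ^2 - 2λ + 26 = 0.
Eigenvalues λ = 1 ± 5i (complex conjugate pair).
For λ=1+5i: an eigenvector is (-1,0) - i(2,1) = (-1 - 2i, 0 - i).
A real fundamental pair from Re and Im of e^((1+5i)t)v: X_1 = e^(t)(cos(5t)·(-1,0) + sin(5t)·(2,1)), X_2 = e^(t)(sin(5t)·(-1,0) - cos(5t)·(2,1)).
General solution: c_1X_1 + c_2X_2.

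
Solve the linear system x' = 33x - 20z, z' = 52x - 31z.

Coefficient matrix A = [[33, -20], [52, -31]].
Characteristic polynomial det(A - λI) = λ^2 - 2λ + 17 = 0.
Eigenvalues λ = 1 ± 4i (complex conjugate pair).
For λ=1+4i: an eigenvector is (2,3) - i(1,2) = (2 - i, 3 - 2i).
A real fundamental pair from Re and Im of e^((1+4i)t)v: X_1 = e^(t)(cos(4t)·(2,3) + sin(4t)·(1,2)), X_2 = e^(t)(sin(4t)·(2,3) - cos(4t)·(1,2)).
General solution: C_1X_1 + C_2X_2.

x(t) = C_1e^(t)sin(4t) + 2C_1e^(t)cos(4t) + 2C_2e^(t)sin(4t) - C_2e^(t)cos(4t), z(t) = 2C_1e^(t)sin(4t) + 3C_1e^(t)cos(4t) + 3C_2e^(t)sin(4t) - 2C_2e^(t)cos(4t)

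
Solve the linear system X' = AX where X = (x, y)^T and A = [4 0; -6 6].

Coefficient matrix A = [[4, 0], [-6, 6]].
Characteristic polynomial det(A - λI) = λ^2 - 10λ + 24 = 0.
Eigenvalues λ = 6, 4.
For λ=6: (A-λI) row 1 is [-2, 0], so an eigenvector is (0, 1).
For λ=4: (A-λI) row 2 is [-6, 2], so an eigenvector is (-1, -3).
General solution: C_1e^(6t)(0,1) + C_2e^(4t)(-1,-3).

x(t) = -C_2e^(4t), y(t) = C_1e^(6t) - 3C_2e^(4t)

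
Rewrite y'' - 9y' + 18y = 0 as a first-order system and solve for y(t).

y(t) = K_1e^(3t) + K_2e^(6t)

Let x_1 = y, x_2 = y'. Then x_1' = x_2 and x_2' = -18x_1 + 9x_2.
A = [[0,1],[-18,9]]; det(A-λI) = λ^2 - 9λ + 18.
Eigenvalues λ = 3, 6 with eigenvectors (1,3), (1,6).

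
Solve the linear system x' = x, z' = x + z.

x(t) = C_2e^(t), z(t) = C_1e^(t) + C_2te^(t) + 2C_2e^(t)

Coefficient matrix A = [[1, 0], [1, 1]].
Characteristic polynomial det(A - λI) = λ^2 - 2λ + 1 = 0.
Single eigenvalue λ = 1 with algebraic multiplicity 2.
Eigenvector v = (0,1); generalized eigenvector w with (A-λI)w=v is (1,2).
General solution: e^(t)[C_1·v + C_2·(t·v + w)].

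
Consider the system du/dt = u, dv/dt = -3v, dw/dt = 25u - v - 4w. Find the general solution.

u(t) = C_1e^(t), v(t) = C_2e^(-3t), w(t) = 5C_1e^(t) - C_2e^(-3t) + C_3e^(-4t)

Coefficient matrix A = [[1, 0, 0], [0, -3, 0], [25, -1, -4]].
det(A - λI) = 0 gives eigenvalues λ = 1, -3, -4.
For λ=1: eigenvector (1,0,5).
For λ=-3: eigenvector (0,1,-1).
For λ=-4: eigenvector (0,0,1).
General solution: C_1e^(t)(1,0,5) + C_2e^(-3t)(0,1,-1) + C_3e^(-4t)(0,0,1).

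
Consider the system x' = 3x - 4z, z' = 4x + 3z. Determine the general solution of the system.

x(t) = -K_1e^(3t)sin(4t) + K_2e^(3t)cos(4t), z(t) = K_1e^(3t)cos(4t) + K_2e^(3t)sin(4t)

Coefficient matrix A = [[3, -4], [4, 3]].
Characteristic polynomial det(A - λI) = λ^2 - 6λ + 25 = 0.
Eigenvalues λ = 3 ± 4i (complex conjugate pair).
For λ=3+4i: an eigenvector is (0,1) - i(-1,0) = (0 + i, 1).
A real fundamental pair from Re and Im of e^((3+4i)t)v: X_1 = e^(3t)(cos(4t)·(0,1) + sin(4t)·(-1,0)), X_2 = e^(3t)(sin(4t)·(0,1) - cos(4t)·(-1,0)).
General solution: K_1X_1 + K_2X_2.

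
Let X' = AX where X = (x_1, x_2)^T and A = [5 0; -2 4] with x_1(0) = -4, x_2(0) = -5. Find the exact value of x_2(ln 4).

A = [[5,0],[-2,4]]; eigenvalues λ = 4, 5.
Eigenvectors: (0,-1) for λ=4, (1,-2) for λ=5.
From the initial condition, c_1 = 13, c_2 = -4.
x_2(ln 4) = (13)(4^4)(-1) + (-4)(4^5)(-2) = 4864.

4864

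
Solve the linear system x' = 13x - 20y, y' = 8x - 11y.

x(t) = -2C_1e^(t)sin(4t) + C_1e^(t)cos(4t) + C_2e^(t)sin(4t) + 2C_2e^(t)cos(4t), y(t) = -C_1e^(t)sin(4t) + C_1e^(t)cos(4t) + C_2e^(t)sin(4t) + C_2e^(t)cos(4t)

Coefficient matrix A = [[13, -20], [8, -11]].
Characteristic polynomial det(A - λI) = λ^2 - 2λ + 17 = 0.
Eigenvalues λ = 1 ± 4i (complex conjugate pair).
For λ=1+4i: an eigenvector is (1,1) - i(-2,-1) = (1 + 2i, 1 + i).
A real fundamental pair from Re and Im of e^((1+4i)t)v: X_1 = e^(t)(cos(4t)·(1,1) + sin(4t)·(-2,-1)), X_2 = e^(t)(sin(4t)·(1,1) - cos(4t)·(-2,-1)).
General solution: C_1X_1 + C_2X_2.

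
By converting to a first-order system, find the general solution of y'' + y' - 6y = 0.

y(t) = K_1e^(-3t) + K_2e^(2t)

Let x_1 = y, x_2 = y'. Then x_1' = x_2 and x_2' = 6x_1 - x_2.
A = [[0,1],[6,-1]]; det(A-λI) = λ^2 + λ - 6.
Eigenvalues λ = -3, 2 with eigenvectors (1,-3), (1,2).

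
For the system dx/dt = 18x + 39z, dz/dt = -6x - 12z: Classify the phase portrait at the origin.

A = [[18,39],[-6,-12]]; det(A-λI) = λ^2 - 6λ + 18.
λ = 3 ± 3i: positive real part.

unstable spiral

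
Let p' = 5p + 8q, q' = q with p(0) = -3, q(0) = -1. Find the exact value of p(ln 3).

A = [[5,8],[0,1]]; eigenvalues λ = 5, 1.
Eigenvectors: (-1,0) for λ=5, (2,-1) for λ=1.
From the initial condition, c_1 = 5, c_2 = 1.
p(ln 3) = (5)(3^5)(-1) + (1)(3^1)(2) = -1209.

-1209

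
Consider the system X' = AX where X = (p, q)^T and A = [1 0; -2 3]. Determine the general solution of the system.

Coefficient matrix A = [[1, 0], [-2, 3]].
Characteristic polynomial det(A - λI) = λ^2 - 4λ + 3 = 0.
Eigenvalues λ = 1, 3.
For λ=1: (A-λI) row 2 is [-2, 2], so an eigenvector is (1, 1).
For λ=3: (A-λI) row 1 is [-2, 0], so an eigenvector is (0, -1).
General solution: c_1e^(t)(1,1) + c_2e^(3t)(0,-1).

p(t) = c_1e^(t), q(t) = c_1e^(t) - c_2e^(3t)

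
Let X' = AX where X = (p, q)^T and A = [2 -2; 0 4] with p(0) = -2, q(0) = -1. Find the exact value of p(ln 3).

A = [[2,-2],[0,4]]; eigenvalues λ = 2, 4.
Eigenvectors: (-1,0) for λ=2, (1,-1) for λ=4.
From the initial condition, c_1 = 3, c_2 = 1.
p(ln 3) = (3)(3^2)(-1) + (1)(3^4)(1) = 54.

54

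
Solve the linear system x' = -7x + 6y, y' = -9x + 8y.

x(t) = 2C_1e^(2t) - C_2e^(-t), y(t) = 3C_1e^(2t) - C_2e^(-t)

Coefficient matrix A = [[-7, 6], [-9, 8]].
Characteristic polynomial det(A - λI) = λ^2 - λ - 2 = 0.
Eigenvalues λ = 2, -1.
For λ=2: (A-λI) row 1 is [-9, 6], so an eigenvector is (2, 3).
For λ=-1: (A-λI) row 1 is [-6, 6], so an eigenvector is (-1, -1).
General solution: C_1e^(2t)(2,3) + C_2e^(-t)(-1,-1).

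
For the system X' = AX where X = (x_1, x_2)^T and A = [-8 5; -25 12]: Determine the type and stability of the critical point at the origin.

A = [[-8,5],[-25,12]]; det(A-λI) = λ^2 - 4λ + 29.
λ = 2 ± 5i: positive real part.

unstable spiral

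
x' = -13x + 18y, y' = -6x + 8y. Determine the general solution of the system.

x(t) = -3c_1e^(-t) - 2c_2e^(-4t), y(t) = -2c_1e^(-t) - c_2e^(-4t)

Coefficient matrix A = [[-13, 18], [-6, 8]].
Characteristic polynomial det(A - λI) = λ^2 + 5λ + 4 = 0.
Eigenvalues λ = -1, -4.
For λ=-1: (A-λI) row 1 is [-12, 18], so an eigenvector is (-3, -2).
For λ=-4: (A-λI) row 1 is [-9, 18], so an eigenvector is (-2, -1).
General solution: c_1e^(-t)(-3,-2) + c_2e^(-4t)(-2,-1).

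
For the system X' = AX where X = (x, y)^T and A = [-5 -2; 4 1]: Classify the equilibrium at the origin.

stable node

A = [[-5,-2],[4,1]]; det(A-λI) = λ^2 + 4λ + 3.
λ = -1, -3: both negative.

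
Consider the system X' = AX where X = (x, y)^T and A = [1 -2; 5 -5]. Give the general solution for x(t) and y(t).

Coefficient matrix A = [[1, -2], [5, -5]].
Characteristic polynomial det(A - λI) = λ^2 + 4λ + 5 = 0.
Eigenvalues λ = -2 ± i (complex conjugate pair).
For λ=-2+i: an eigenvector is (1,2) - i(-1,-1) = (1 + i, 2 + i).
A real fundamental pair from Re and Im of e^((-2+i)t)v: X_1 = e^(-2t)(cos(t)·(1,2) + sin(t)·(-1,-1)), X_2 = e^(-2t)(sin(t)·(1,2) - cos(t)·(-1,-1)).
General solution: C_1X_1 + C_2X_2.

x(t) = -C_1e^(-2t)sin(t) + C_1e^(-2t)cos(t) + C_2e^(-2t)sin(t) + C_2e^(-2t)cos(t), y(t) = -C_1e^(-2t)sin(t) + 2C_1e^(-2t)cos(t) + 2C_2e^(-2t)sin(t) + C_2e^(-2t)cos(t)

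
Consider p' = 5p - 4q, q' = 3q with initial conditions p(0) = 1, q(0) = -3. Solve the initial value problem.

p(t) = 7e^(5t) - 6e^(3t), q(t) = -3e^(3t)

Coefficient matrix A = [[5, -4], [0, 3]].
Characteristic polynomial det(A - λI) = λ^2 - 8λ + 15 = 0.
Eigenvalues λ = 5, 3.
For λ=5: (A-λI) row 1 is [0, -4], so an eigenvector is (-1, 0).
For λ=3: (A-λI) row 1 is [2, -4], so an eigenvector is (2, 1).
General solution: K_1e^(5t)(-1,0) + K_2e^(3t)(2,1).
Applying p(0)=1, q(0)=-3 gives K_1=-7, K_2=-3.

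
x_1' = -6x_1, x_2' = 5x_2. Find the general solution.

Coefficient matrix A = [[-6, 0], [0, 5]].
Characteristic polynomial det(A - λI) = λ^2 + λ - 30 = 0.
Eigenvalues λ = 5, -6.
For λ=5: (A-λI) row 1 is [-11, 0], so an eigenvector is (0, 1).
For λ=-6: (A-λI) row 2 is [0, 11], so an eigenvector is (-1, 0).
General solution: C_1e^(5t)(0,1) + C_2e^(-6t)(-1,0).

x_1(t) = -C_2e^(-6t), x_2(t) = C_1e^(5t)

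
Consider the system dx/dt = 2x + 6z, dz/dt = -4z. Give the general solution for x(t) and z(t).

Coefficient matrix A = [[2, 6], [0, -4]].
Characteristic polynomial det(A - λI) = λ^2 + 2λ - 8 = 0.
Eigenvalues λ = 2, -4.
For λ=2: (A-λI) row 1 is [0, 6], so an eigenvector is (-1, 0).
For λ=-4: (A-λI) row 1 is [6, 6], so an eigenvector is (-1, 1).
General solution: C_1e^(2t)(-1,0) + C_2e^(-4t)(-1,1).

x(t) = -C_1e^(2t) - C_2e^(-4t), z(t) = C_2e^(-4t)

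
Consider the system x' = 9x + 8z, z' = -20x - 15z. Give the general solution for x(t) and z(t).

Coefficient matrix A = [[9, 8], [-20, -15]].
Characteristic polynomial det(A - λI) = λ^2 + 6λ + 25 = 0.
Eigenvalues λ = -3 ± 4i (complex conjugate pair).
For λ=-3+4i: an eigenvector is (-1,2) - i(1,-1) = (-1 - i, 2 + i).
A real fundamental pair from Re and Im of e^((-3+4i)t)v: X_1 = e^(-3t)(cos(4t)·(-1,2) + sin(4t)·(1,-1)), X_2 = e^(-3t)(sin(4t)·(-1,2) - cos(4t)·(1,-1)).
General solution: C_1X_1 + C_2X_2.

x(t) = C_1e^(-3t)sin(4t) - C_1e^(-3t)cos(4t) - C_2e^(-3t)sin(4t) - C_2e^(-3t)cos(4t), z(t) = -C_1e^(-3t)sin(4t) + 2C_1e^(-3t)cos(4t) + 2C_2e^(-3t)sin(4t) + C_2e^(-3t)cos(4t)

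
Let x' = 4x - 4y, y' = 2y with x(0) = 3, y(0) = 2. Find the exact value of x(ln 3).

-45

A = [[4,-4],[0,2]]; eigenvalues λ = 2, 4.
Eigenvectors: (2,1) for λ=2, (-1,0) for λ=4.
From the initial condition, c_1 = 2, c_2 = 1.
x(ln 3) = (2)(3^2)(2) + (1)(3^4)(-1) = -45.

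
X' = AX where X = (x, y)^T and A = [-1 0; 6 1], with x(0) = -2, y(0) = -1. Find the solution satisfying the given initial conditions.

x(t) = -2e^(-t), y(t) = -7e^(t) + 6e^(-t)

Coefficient matrix A = [[-1, 0], [6, 1]].
Characteristic polynomial det(A - λI) = λ^2 - 1 = 0.
Eigenvalues λ = -1, 1.
For λ=-1: (A-λI) row 2 is [6, 2], so an eigenvector is (1, -3).
For λ=1: (A-λI) row 1 is [-2, 0], so an eigenvector is (0, 1).
General solution: C_1e^(-t)(1,-3) + C_2e^(t)(0,1).
Applying x(0)=-2, y(0)=-1 gives C_1=-2, C_2=-7.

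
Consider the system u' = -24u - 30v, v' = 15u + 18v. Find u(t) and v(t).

u(t) = -c_1e^(-3t)sin(3t) + 3c_1e^(-3t)cos(3t) + 3c_2e^(-3t)sin(3t) + c_2e^(-3t)cos(3t), v(t) = c_1e^(-3t)sin(3t) - 2c_1e^(-3t)cos(3t) - 2c_2e^(-3t)sin(3t) - c_2e^(-3t)cos(3t)

Coefficient matrix A = [[-24, -30], [15, 18]].
Characteristic polynomial det(A - λI) = λ^2 + 6λ + 18 = 0.
Eigenvalues λ = -3 ± 3i (complex conjugate pair).
For λ=-3+3i: an eigenvector is (3,-2) - i(-1,1) = (3 + i, -2 - i).
A real fundamental pair from Re and Im of e^((-3+3i)t)v: X_1 = e^(-3t)(cos(3t)·(3,-2) + sin(3t)·(-1,1)), X_2 = e^(-3t)(sin(3t)·(3,-2) - cos(3t)·(-1,1)).
General solution: c_1X_1 + c_2X_2.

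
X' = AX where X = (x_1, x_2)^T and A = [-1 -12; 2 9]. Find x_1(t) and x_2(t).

Coefficient matrix A = [[-1, -12], [2, 9]].
Characteristic polynomial det(A - λI) = λ^2 - 8λ + 15 = 0.
Eigenvalues λ = 5, 3.
For λ=5: (A-λI) row 1 is [-6, -12], so an eigenvector is (2, -1).
For λ=3: (A-λI) row 1 is [-4, -12], so an eigenvector is (3, -1).
General solution: C_1e^(5t)(2,-1) + C_2e^(3t)(3,-1).

x_1(t) = 2C_1e^(5t) + 3C_2e^(3t), x_2(t) = -C_1e^(5t) - C_2e^(3t)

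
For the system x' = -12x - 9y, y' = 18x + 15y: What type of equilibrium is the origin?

saddle

A = [[-12,-9],[18,15]]; det(A-λI) = λ^2 - 3λ - 18.
λ = 6, -3: opposite signs.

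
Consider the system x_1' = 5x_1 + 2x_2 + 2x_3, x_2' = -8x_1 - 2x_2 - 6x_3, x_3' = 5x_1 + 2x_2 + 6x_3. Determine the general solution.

x_1(t) = c_1e^(3t) - 2c_2e^(2t), x_2(t) = 2c_1e^(3t) + c_2e^(2t) - c_3e^(4t), x_3(t) = -3c_1e^(3t) + 2c_2e^(2t) + c_3e^(4t)

Coefficient matrix A = [[5, 2, 2], [-8, -2, -6], [5, 2, 6]].
det(A - λI) = 0 gives eigenvalues λ = 3, 2, 4.
For λ=3: eigenvector (1,2,-3).
For λ=2: eigenvector (-2,1,2).
For λ=4: eigenvector (0,-1,1).
General solution: c_1e^(3t)(1,2,-3) + c_2e^(2t)(-2,1,2) + c_3e^(4t)(0,-1,1).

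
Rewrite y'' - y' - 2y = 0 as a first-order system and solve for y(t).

Let x_1 = y, x_2 = y'. Then x_1' = x_2 and x_2' = 2x_1 + x_2.
A = [[0,1],[2,1]]; det(A-λI) = λ^2 - λ - 2.
Eigenvalues λ = 2, -1 with eigenvectors (1,2), (1,-1).

y(t) = C_1e^(2t) + C_2e^(-t)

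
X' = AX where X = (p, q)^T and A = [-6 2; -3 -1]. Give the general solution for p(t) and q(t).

p(t) = 2c_1e^(-3t) + c_2e^(-4t), q(t) = 3c_1e^(-3t) + c_2e^(-4t)

Coefficient matrix A = [[-6, 2], [-3, -1]].
Characteristic polynomial det(A - λI) = λ^2 + 7λ + 12 = 0.
Eigenvalues λ = -3, -4.
For λ=-3: (A-λI) row 1 is [-3, 2], so an eigenvector is (2, 3).
For λ=-4: (A-λI) row 1 is [-2, 2], so an eigenvector is (1, 1).
General solution: c_1e^(-3t)(2,3) + c_2e^(-4t)(1,1).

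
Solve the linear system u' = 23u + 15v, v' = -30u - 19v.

u(t) = -2K_1e^(2t)sin(3t) - K_1e^(2t)cos(3t) - K_2e^(2t)sin(3t) + 2K_2e^(2t)cos(3t), v(t) = 3K_1e^(2t)sin(3t) + K_1e^(2t)cos(3t) + K_2e^(2t)sin(3t) - 3K_2e^(2t)cos(3t)

Coefficient matrix A = [[23, 15], [-30, -19]].
Characteristic polynomial det(A - λI) = λ^2 - 4λ + 13 = 0.
Eigenvalues λ = 2 ± 3i (complex conjugate pair).
For λ=2+3i: an eigenvector is (-1,1) - i(-2,3) = (-1 + 2i, 1 - 3i).
A real fundamental pair from Re and Im of e^((2+3i)t)v: X_1 = e^(2t)(cos(3t)·(-1,1) + sin(3t)·(-2,3)), X_2 = e^(2t)(sin(3t)·(-1,1) - cos(3t)·(-2,3)).
General solution: K_1X_1 + K_2X_2.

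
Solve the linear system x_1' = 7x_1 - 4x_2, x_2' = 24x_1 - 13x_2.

x_1(t) = c_1e^(-t) + c_2e^(-5t), x_2(t) = 2c_1e^(-t) + 3c_2e^(-5t)

Coefficient matrix A = [[7, -4], [24, -13]].
Characteristic polynomial det(A - λI) = λ^2 + 6λ + 5 = 0.
Eigenvalues λ = -1, -5.
For λ=-1: (A-λI) row 1 is [8, -4], so an eigenvector is (1, 2).
For λ=-5: (A-λI) row 1 is [12, -4], so an eigenvector is (1, 3).
General solution: c_1e^(-t)(1,2) + c_2e^(-5t)(1,3).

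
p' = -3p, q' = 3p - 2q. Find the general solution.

Coefficient matrix A = [[-3, 0], [3, -2]].
Characteristic polynomial det(A - λI) = λ^2 + 5λ + 6 = 0.
Eigenvalues λ = -3, -2.
For λ=-3: (A-λI) row 2 is [3, 1], so an eigenvector is (-1, 3).
For λ=-2: (A-λI) row 1 is [-1, 0], so an eigenvector is (0, 1).
General solution: c_1e^(-3t)(-1,3) + c_2e^(-2t)(0,1).

p(t) = -c_1e^(-3t), q(t) = 3c_1e^(-3t) + c_2e^(-2t)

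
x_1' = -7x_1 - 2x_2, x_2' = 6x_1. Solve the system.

Coefficient matrix A = [[-7, -2], [6, 0]].
Characteristic polynomial det(A - λI) = λ^2 + 7λ + 12 = 0.
Eigenvalues λ = -3, -4.
For λ=-3: (A-λI) row 1 is [-4, -2], so an eigenvector is (1, -2).
For λ=-4: (A-λI) row 1 is [-3, -2], so an eigenvector is (-2, 3).
General solution: C_1e^(-3t)(1,-2) + C_2e^(-4t)(-2,3).

x_1(t) = C_1e^(-3t) - 2C_2e^(-4t), x_2(t) = -2C_1e^(-3t) + 3C_2e^(-4t)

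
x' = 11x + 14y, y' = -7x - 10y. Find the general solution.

Coefficient matrix A = [[11, 14], [-7, -10]].
Characteristic polynomial det(A - λI) = λ^2 - λ - 12 = 0.
Eigenvalues λ = -3, 4.
For λ=-3: (A-λI) row 1 is [14, 14], so an eigenvector is (-1, 1).
For λ=4: (A-λI) row 1 is [7, 14], so an eigenvector is (-2, 1).
General solution: c_1e^(-3t)(-1,1) + c_2e^(4t)(-2,1).

x(t) = -c_1e^(-3t) - 2c_2e^(4t), y(t) = c_1e^(-3t) + c_2e^(4t)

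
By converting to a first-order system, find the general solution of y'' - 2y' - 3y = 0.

y(t) = C_1e^(3t) + C_2e^(-t)

Let x_1 = y, x_2 = y'. Then x_1' = x_2 and x_2' = 3x_1 + 2x_2.
A = [[0,1],[3,2]]; det(A-λI) = λ^2 - 2λ - 3.
Eigenvalues λ = 3, -1 with eigenvectors (1,3), (1,-1).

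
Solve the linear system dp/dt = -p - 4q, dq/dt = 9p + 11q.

Coefficient matrix A = [[-1, -4], [9, 11]].
Characteristic polynomial det(A - λI) = λ^2 - 10λ + 25 = 0.
Single eigenvalue λ = 5 with algebraic multiplicity 2.
Eigenvector v = (2,-3); generalized eigenvector w with (A-λI)w=v is (1,-2).
General solution: e^(5t)[c_1·v + c_2·(t·v + w)].

p(t) = 2c_1e^(5t) + 2c_2te^(5t) + c_2e^(5t), q(t) = -3c_1e^(5t) - 3c_2te^(5t) - 2c_2e^(5t)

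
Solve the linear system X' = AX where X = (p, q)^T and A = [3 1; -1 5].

p(t) = -K_1e^(4t) - K_2te^(4t) + K_2e^(4t), q(t) = -K_1e^(4t) - K_2te^(4t)

Coefficient matrix A = [[3, 1], [-1, 5]].
Characteristic polynomial det(A - λI) = λ^2 - 8λ + 16 = 0.
Single eigenvalue λ = 4 with algebraic multiplicity 2.
Eigenvector v = (-1,-1); generalized eigenvector w with (A-λI)w=v is (1,0).
General solution: e^(4t)[K_1·v + K_2·(t·v + w)].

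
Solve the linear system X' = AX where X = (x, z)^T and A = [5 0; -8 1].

x(t) = C_1e^(5t), z(t) = -2C_1e^(5t) + C_2e^(t)

Coefficient matrix A = [[5, 0], [-8, 1]].
Characteristic polynomial det(A - λI) = λ^2 - 6λ + 5 = 0.
Eigenvalues λ = 5, 1.
For λ=5: (A-λI) row 2 is [-8, -4], so an eigenvector is (1, -2).
For λ=1: (A-λI) row 1 is [4, 0], so an eigenvector is (0, 1).
General solution: C_1e^(5t)(1,-2) + C_2e^(t)(0,1).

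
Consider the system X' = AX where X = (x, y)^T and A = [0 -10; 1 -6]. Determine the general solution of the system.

x(t) = -c_1e^(-3t)sin(t) + 3c_1e^(-3t)cos(t) + 3c_2e^(-3t)sin(t) + c_2e^(-3t)cos(t), y(t) = c_1e^(-3t)cos(t) + c_2e^(-3t)sin(t)

Coefficient matrix A = [[0, -10], [1, -6]].
Characteristic polynomial det(A - λI) = λ^2 + 6λ + 10 = 0.
Eigenvalues λ = -3 ± i (complex conjugate pair).
For λ=-3+i: an eigenvector is (3,1) - i(-1,0) = (3 + i, 1).
A real fundamental pair from Re and Im of e^((-3+i)t)v: X_1 = e^(-3t)(cos(t)·(3,1) + sin(t)·(-1,0)), X_2 = e^(-3t)(sin(t)·(3,1) - cos(t)·(-1,0)).
General solution: c_1X_1 + c_2X_2.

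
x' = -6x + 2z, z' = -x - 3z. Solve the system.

Coefficient matrix A = [[-6, 2], [-1, -3]].
Characteristic polynomial det(A - λI) = λ^2 + 9λ + 20 = 0.
Eigenvalues λ = -4, -5.
For λ=-4: (A-λI) row 1 is [-2, 2], so an eigenvector is (1, 1).
For λ=-5: (A-λI) row 1 is [-1, 2], so an eigenvector is (-2, -1).
General solution: C_1e^(-4t)(1,1) + C_2e^(-5t)(-2,-1).

x(t) = C_1e^(-4t) - 2C_2e^(-5t), z(t) = C_1e^(-4t) - C_2e^(-5t)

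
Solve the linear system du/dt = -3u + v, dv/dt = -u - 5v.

Coefficient matrix A = [[-3, 1], [-1, -5]].
Characteristic polynomial det(A - λI) = λ^2 + 8λ + 16 = 0.
Single eigenvalue λ = -4 with algebraic multiplicity 2.
Eigenvector v = (-1,1); generalized eigenvector w with (A-λI)w=v is (2,-3).
General solution: e^(-4t)[K_1·v + K_2·(t·v + w)].

u(t) = -K_1e^(-4t) - K_2te^(-4t) + 2K_2e^(-4t), v(t) = K_1e^(-4t) + K_2te^(-4t) - 3K_2e^(-4t)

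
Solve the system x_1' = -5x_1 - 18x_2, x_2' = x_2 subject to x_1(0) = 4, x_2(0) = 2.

Coefficient matrix A = [[-5, -18], [0, 1]].
Characteristic polynomial det(A - λI) = λ^2 + 4λ - 5 = 0.
Eigenvalues λ = -5, 1.
For λ=-5: (A-λI) row 1 is [0, -18], so an eigenvector is (1, 0).
For λ=1: (A-λI) row 1 is [-6, -18], so an eigenvector is (-3, 1).
General solution: C_1e^(-5t)(1,0) + C_2e^(t)(-3,1).
Applying x_1(0)=4, x_2(0)=2 gives C_1=10, C_2=2.

x_1(t) = -6e^(t) + 10e^(-5t), x_2(t) = 2e^(t)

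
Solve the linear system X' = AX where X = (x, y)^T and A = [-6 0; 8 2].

Coefficient matrix A = [[-6, 0], [8, 2]].
Characteristic polynomial det(A - λI) = λ^2 + 4λ - 12 = 0.
Eigenvalues λ = 2, -6.
For λ=2: (A-λI) row 1 is [-8, 0], so an eigenvector is (0, 1).
For λ=-6: (A-λI) row 2 is [8, 8], so an eigenvector is (-1, 1).
General solution: C_1e^(2t)(0,1) + C_2e^(-6t)(-1,1).

x(t) = -C_2e^(-6t), y(t) = C_1e^(2t) + C_2e^(-6t)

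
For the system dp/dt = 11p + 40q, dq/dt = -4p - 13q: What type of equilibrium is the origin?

A = [[11,40],[-4,-13]]; det(A-λI) = λ^2 + 2λ + 17.
λ = -1 ± 4i: negative real part.

stable spiral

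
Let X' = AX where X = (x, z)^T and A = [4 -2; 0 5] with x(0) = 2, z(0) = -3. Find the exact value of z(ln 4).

-3072

A = [[4,-2],[0,5]]; eigenvalues λ = 5, 4.
Eigenvectors: (2,-1) for λ=5, (-1,0) for λ=4.
From the initial condition, c_1 = 3, c_2 = 4.
z(ln 4) = (3)(4^5)(-1) + (4)(4^4)(0) = -3072.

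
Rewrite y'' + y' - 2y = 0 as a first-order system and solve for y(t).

Let x_1 = y, x_2 = y'. Then x_1' = x_2 and x_2' = 2x_1 - x_2.
A = [[0,1],[2,-1]]; det(A-λI) = λ^2 + λ - 2.
Eigenvalues λ = 1, -2 with eigenvectors (1,1), (1,-2).

y(t) = K_1e^(t) + K_2e^(-2t)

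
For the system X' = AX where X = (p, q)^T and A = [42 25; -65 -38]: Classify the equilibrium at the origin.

A = [[42,25],[-65,-38]]; det(A-λI) = λ^2 - 4λ + 29.
λ = 2 ± 5i: positive real part.

unstable spiral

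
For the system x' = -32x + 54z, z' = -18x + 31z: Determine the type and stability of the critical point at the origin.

saddle

A = [[-32,54],[-18,31]]; det(A-λI) = λ^2 + λ - 20.
λ = -5, 4: opposite signs.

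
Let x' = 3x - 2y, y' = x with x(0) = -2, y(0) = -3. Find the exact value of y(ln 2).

-4

A = [[3,-2],[1,0]]; eigenvalues λ = 2, 1.
Eigenvectors: (2,1) for λ=2, (1,1) for λ=1.
From the initial condition, c_1 = 1, c_2 = -4.
y(ln 2) = (1)(2^2)(1) + (-4)(2^1)(1) = -4.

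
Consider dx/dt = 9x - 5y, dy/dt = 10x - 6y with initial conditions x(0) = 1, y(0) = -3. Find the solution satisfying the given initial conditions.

x(t) = 5e^(4t) - 4e^(-t), y(t) = 5e^(4t) - 8e^(-t)

Coefficient matrix A = [[9, -5], [10, -6]].
Characteristic polynomial det(A - λI) = λ^2 - 3λ - 4 = 0.
Eigenvalues λ = -1, 4.
For λ=-1: (A-λI) row 1 is [10, -5], so an eigenvector is (1, 2).
For λ=4: (A-λI) row 1 is [5, -5], so an eigenvector is (-1, -1).
General solution: c_1e^(-t)(1,2) + c_2e^(4t)(-1,-1).
Applying x(0)=1, y(0)=-3 gives c_1=-4, c_2=-5.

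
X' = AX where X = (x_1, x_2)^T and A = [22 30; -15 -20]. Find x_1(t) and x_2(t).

Coefficient matrix A = [[22, 30], [-15, -20]].
Characteristic polynomial det(A - λI) = λ^2 - 2λ + 10 = 0.
Eigenvalues λ = 1 ± 3i (complex conjugate pair).
For λ=1+3i: an eigenvector is (1,-1) - i(-3,2) = (1 + 3i, -1 - 2i).
A real fundamental pair from Re and Im of e^((1+3i)t)v: X_1 = e^(t)(cos(3t)·(1,-1) + sin(3t)·(-3,2)), X_2 = e^(t)(sin(3t)·(1,-1) - cos(3t)·(-3,2)).
General solution: c_1X_1 + c_2X_2.

x_1(t) = -3c_1e^(t)sin(3t) + c_1e^(t)cos(3t) + c_2e^(t)sin(3t) + 3c_2e^(t)cos(3t), x_2(t) = 2c_1e^(t)sin(3t) - c_1e^(t)cos(3t) - c_2e^(t)sin(3t) - 2c_2e^(t)cos(3t)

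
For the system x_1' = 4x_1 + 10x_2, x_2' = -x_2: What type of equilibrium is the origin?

saddle

A = [[4,10],[0,-1]]; det(A-λI) = λ^2 - 3λ - 4.
λ = -1, 4: opposite signs.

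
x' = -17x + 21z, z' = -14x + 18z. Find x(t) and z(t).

x(t) = 3C_1e^(-3t) - C_2e^(4t), z(t) = 2C_1e^(-3t) - C_2e^(4t)

Coefficient matrix A = [[-17, 21], [-14, 18]].
Characteristic polynomial det(A - λI) = λ^2 - λ - 12 = 0.
Eigenvalues λ = -3, 4.
For λ=-3: (A-λI) row 1 is [-14, 21], so an eigenvector is (3, 2).
For λ=4: (A-λI) row 1 is [-21, 21], so an eigenvector is (-1, -1).
General solution: C_1e^(-3t)(3,2) + C_2e^(4t)(-1,-1).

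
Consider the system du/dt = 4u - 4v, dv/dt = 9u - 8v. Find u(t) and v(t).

u(t) = 2C_1e^(-2t) + 2C_2te^(-2t) + C_2e^(-2t), v(t) = 3C_1e^(-2t) + 3C_2te^(-2t) + C_2e^(-2t)

Coefficient matrix A = [[4, -4], [9, -8]].
Characteristic polynomial det(A - λI) = λ^2 + 4λ + 4 = 0.
Single eigenvalue λ = -2 with algebraic multiplicity 2.
Eigenvector v = (2,3); generalized eigenvector w with (A-λI)w=v is (1,1).
General solution: e^(-2t)[C_1·v + C_2·(t·v + w)].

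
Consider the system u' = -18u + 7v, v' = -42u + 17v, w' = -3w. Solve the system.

u(t) = -K_2e^(-4t) + K_3e^(3t), v(t) = -2K_2e^(-4t) + 3K_3e^(3t), w(t) = K_1e^(-3t)

Coefficient matrix A = [[-18, 7, 0], [-42, 17, 0], [0, 0, -3]].
det(A - λI) = 0 gives eigenvalues λ = -3, -4, 3.
For λ=-3: eigenvector (0,0,1).
For λ=-4: eigenvector (-1,-2,0).
For λ=3: eigenvector (1,3,0).
General solution: K_1e^(-3t)(0,0,1) + K_2e^(-4t)(-1,-2,0) + K_3e^(3t)(1,3,0).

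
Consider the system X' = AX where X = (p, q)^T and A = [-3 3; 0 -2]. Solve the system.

p(t) = -c_1e^(-3t) + 3c_2e^(-2t), q(t) = c_2e^(-2t)

Coefficient matrix A = [[-3, 3], [0, -2]].
Characteristic polynomial det(A - λI) = λ^2 + 5λ + 6 = 0.
Eigenvalues λ = -3, -2.
For λ=-3: (A-λI) row 1 is [0, 3], so an eigenvector is (-1, 0).
For λ=-2: (A-λI) row 1 is [-1, 3], so an eigenvector is (3, 1).
General solution: c_1e^(-3t)(-1,0) + c_2e^(-2t)(3,1).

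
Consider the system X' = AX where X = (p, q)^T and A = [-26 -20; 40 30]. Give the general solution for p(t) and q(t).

Coefficient matrix A = [[-26, -20], [40, 30]].
Characteristic polynomial det(A - λI) = λ^2 - 4λ + 20 = 0.
Eigenvalues λ = 2 ± 4i (complex conjugate pair).
For λ=2+4i: an eigenvector is (2,-3) - i(1,-1) = (2 - i, -3 + i).
A real fundamental pair from Re and Im of e^((2+4i)t)v: X_1 = e^(2t)(cos(4t)·(2,-3) + sin(4t)·(1,-1)), X_2 = e^(2t)(sin(4t)·(2,-3) - cos(4t)·(1,-1)).
General solution: c_1X_1 + c_2X_2.

p(t) = c_1e^(2t)sin(4t) + 2c_1e^(2t)cos(4t) + 2c_2e^(2t)sin(4t) - c_2e^(2t)cos(4t), q(t) = -c_1e^(2t)sin(4t) - 3c_1e^(2t)cos(4t) - 3c_2e^(2t)sin(4t) + c_2e^(2t)cos(4t)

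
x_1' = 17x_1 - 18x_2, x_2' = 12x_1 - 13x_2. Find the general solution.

Coefficient matrix A = [[17, -18], [12, -13]].
Characteristic polynomial det(A - λI) = λ^2 - 4λ - 5 = 0.
Eigenvalues λ = -1, 5.
For λ=-1: (A-λI) row 1 is [18, -18], so an eigenvector is (1, 1).
For λ=5: (A-λI) row 1 is [12, -18], so an eigenvector is (-3, -2).
General solution: K_1e^(-t)(1,1) + K_2e^(5t)(-3,-2).

x_1(t) = K_1e^(-t) - 3K_2e^(5t), x_2(t) = K_1e^(-t) - 2K_2e^(5t)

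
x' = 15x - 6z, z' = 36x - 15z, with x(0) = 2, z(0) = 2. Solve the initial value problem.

Coefficient matrix A = [[15, -6], [36, -15]].
Characteristic polynomial det(A - λI) = λ^2 - 9 = 0.
Eigenvalues λ = 3, -3.
For λ=3: (A-λI) row 1 is [12, -6], so an eigenvector is (-1, -2).
For λ=-3: (A-λI) row 1 is [18, -6], so an eigenvector is (-1, -3).
General solution: C_1e^(3t)(-1,-2) + C_2e^(-3t)(-1,-3).
Applying x(0)=2, z(0)=2 gives C_1=-4, C_2=2.

x(t) = 4e^(3t) - 2e^(-3t), z(t) = 8e^(3t) - 6e^(-3t)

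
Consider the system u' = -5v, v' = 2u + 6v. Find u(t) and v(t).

Coefficient matrix A = [[0, -5], [2, 6]].
Characteristic polynomial det(A - λI) = λ^2 - 6λ + 10 = 0.
Eigenvalues λ = 3 ± i (complex conjugate pair).
For λ=3+i: an eigenvector is (-1,1) - i(-2,1) = (-1 + 2i, 1 - i).
A real fundamental pair from Re and Im of e^((3+i)t)v: X_1 = e^(3t)(cos(t)·(-1,1) + sin(t)·(-2,1)), X_2 = e^(3t)(sin(t)·(-1,1) - cos(t)·(-2,1)).
General solution: C_1X_1 + C_2X_2.

u(t) = -2C_1e^(3t)sin(t) - C_1e^(3t)cos(t) - C_2e^(3t)sin(t) + 2C_2e^(3t)cos(t), v(t) = C_1e^(3t)sin(t) + C_1e^(3t)cos(t) + C_2e^(3t)sin(t) - C_2e^(3t)cos(t)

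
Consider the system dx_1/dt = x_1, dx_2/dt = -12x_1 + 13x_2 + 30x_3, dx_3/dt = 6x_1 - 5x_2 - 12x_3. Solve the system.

x_1(t) = C_1e^(t), x_2(t) = -4C_1e^(t) + 3C_2e^(3t) - 2C_3e^(-2t), x_3(t) = 2C_1e^(t) - C_2e^(3t) + C_3e^(-2t)

Coefficient matrix A = [[1, 0, 0], [-12, 13, 30], [6, -5, -12]].
det(A - λI) = 0 gives eigenvalues λ = 1, 3, -2.
For λ=1: eigenvector (1,-4,2).
For λ=3: eigenvector (0,3,-1).
For λ=-2: eigenvector (0,-2,1).
General solution: C_1e^(t)(1,-4,2) + C_2e^(3t)(0,3,-1) + C_3e^(-2t)(0,-2,1).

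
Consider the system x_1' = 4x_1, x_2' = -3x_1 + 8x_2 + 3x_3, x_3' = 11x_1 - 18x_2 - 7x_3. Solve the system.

Coefficient matrix A = [[4, 0, 0], [-3, 8, 3], [11, -18, -7]].
det(A - λI) = 0 gives eigenvalues λ = -1, 4, 2.
For λ=-1: eigenvector (0,1,-3).
For λ=4: eigenvector (1,0,1).
For λ=2: eigenvector (0,1,-2).
General solution: K_1e^(-t)(0,1,-3) + K_2e^(4t)(1,0,1) + K_3e^(2t)(0,1,-2).

x_1(t) = K_2e^(4t), x_2(t) = K_1e^(-t) + K_3e^(2t), x_3(t) = -3K_1e^(-t) + K_2e^(4t) - 2K_3e^(2t)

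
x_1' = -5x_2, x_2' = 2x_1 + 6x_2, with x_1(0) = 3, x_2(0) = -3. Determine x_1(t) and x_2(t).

Coefficient matrix A = [[0, -5], [2, 6]].
Characteristic polynomial det(A - λI) = λ^2 - 6λ + 10 = 0.
Eigenvalues λ = 3 ± i (complex conjugate pair).
For λ=3+i: an eigenvector is (-2,1) - i(1,-1) = (-2 - i, 1 + i).
A real fundamental pair from Re and Im of e^((3+i)t)v: X_1 = e^(3t)(cos(t)·(-2,1) + sin(t)·(1,-1)), X_2 = e^(3t)(sin(t)·(-2,1) - cos(t)·(1,-1)).
General solution: C_1X_1 + C_2X_2.
Applying x_1(0)=3, x_2(0)=-3 gives C_1=0, C_2=-3.

x_1(t) = 6e^(3t)sin(t) + 3e^(3t)cos(t), x_2(t) = -3e^(3t)sin(t) - 3e^(3t)cos(t)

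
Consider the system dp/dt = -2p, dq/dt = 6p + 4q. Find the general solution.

Coefficient matrix A = [[-2, 0], [6, 4]].
Characteristic polynomial det(A - λI) = λ^2 - 2λ - 8 = 0.
Eigenvalues λ = 4, -2.
For λ=4: (A-λI) row 1 is [-6, 0], so an eigenvector is (0, -1).
For λ=-2: (A-λI) row 2 is [6, 6], so an eigenvector is (-1, 1).
General solution: C_1e^(4t)(0,-1) + C_2e^(-2t)(-1,1).

p(t) = -C_2e^(-2t), q(t) = -C_1e^(4t) + C_2e^(-2t)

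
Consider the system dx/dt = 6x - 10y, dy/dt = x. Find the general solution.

Coefficient matrix A = [[6, -10], [1, 0]].
Characteristic polynomial det(A - λI) = λ^2 - 6λ + 10 = 0.
Eigenvalues λ = 3 ± i (complex conjugate pair).
For λ=3+i: an eigenvector is (1,0) - i(3,1) = (1 - 3i, 0 - i).
A real fundamental pair from Re and Im of e^((3+i)t)v: X_1 = e^(3t)(cos(t)·(1,0) + sin(t)·(3,1)), X_2 = e^(3t)(sin(t)·(1,0) - cos(t)·(3,1)).
General solution: c_1X_1 + c_2X_2.

x(t) = 3c_1e^(3t)sin(t) + c_1e^(3t)cos(t) + c_2e^(3t)sin(t) - 3c_2e^(3t)cos(t), y(t) = c_1e^(3t)sin(t) - c_2e^(3t)cos(t)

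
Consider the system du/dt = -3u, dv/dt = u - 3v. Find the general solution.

u(t) = -K_2e^(-3t), v(t) = -K_1e^(-3t) - K_2te^(-3t) + K_2e^(-3t)

Coefficient matrix A = [[-3, 0], [1, -3]].
Characteristic polynomial det(A - λI) = λ^2 + 6λ + 9 = 0.
Single eigenvalue λ = -3 with algebraic multiplicity 2.
Eigenvector v = (0,-1); generalized eigenvector w with (A-λI)w=v is (-1,1).
General solution: e^(-3t)[K_1·v + K_2·(t·v + w)].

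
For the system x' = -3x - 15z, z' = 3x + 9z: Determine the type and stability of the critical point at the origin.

A = [[-3,-15],[3,9]]; det(A-λI) = λ^2 - 6λ + 18.
λ = 3 ± 3i: positive real part.

unstable spiral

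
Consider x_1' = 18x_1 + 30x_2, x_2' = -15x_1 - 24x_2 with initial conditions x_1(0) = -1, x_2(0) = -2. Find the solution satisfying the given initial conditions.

x_1(t) = -27e^(-3t)sin(3t) - e^(-3t)cos(3t), x_2(t) = 19e^(-3t)sin(3t) - 2e^(-3t)cos(3t)

Coefficient matrix A = [[18, 30], [-15, -24]].
Characteristic polynomial det(A - λI) = λ^2 + 6λ + 18 = 0.
Eigenvalues λ = -3 ± 3i (complex conjugate pair).
For λ=-3+3i: an eigenvector is (3,-2) - i(1,-1) = (3 - i, -2 + i).
A real fundamental pair from Re and Im of e^((-3+3i)t)v: X_1 = e^(-3t)(cos(3t)·(3,-2) + sin(3t)·(1,-1)), X_2 = e^(-3t)(sin(3t)·(3,-2) - cos(3t)·(1,-1)).
General solution: C_1X_1 + C_2X_2.
Applying x_1(0)=-1, x_2(0)=-2 gives C_1=-3, C_2=-8.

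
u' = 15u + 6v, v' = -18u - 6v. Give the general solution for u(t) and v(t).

u(t) = C_1e^(3t) - 2C_2e^(6t), v(t) = -2C_1e^(3t) + 3C_2e^(6t)

Coefficient matrix A = [[15, 6], [-18, -6]].
Characteristic polynomial det(A - λI) = λ^2 - 9λ + 18 = 0.
Eigenvalues λ = 3, 6.
For λ=3: (A-λI) row 1 is [12, 6], so an eigenvector is (1, -2).
For λ=6: (A-λI) row 1 is [9, 6], so an eigenvector is (-2, 3).
General solution: C_1e^(3t)(1,-2) + C_2e^(6t)(-2,3).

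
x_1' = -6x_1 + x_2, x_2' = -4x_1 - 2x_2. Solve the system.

x_1(t) = K_1e^(-4t) + K_2te^(-4t), x_2(t) = 2K_1e^(-4t) + 2K_2te^(-4t) + K_2e^(-4t)

Coefficient matrix A = [[-6, 1], [-4, -2]].
Characteristic polynomial det(A - λI) = λ^2 + 8λ + 16 = 0.
Single eigenvalue λ = -4 with algebraic multiplicity 2.
Eigenvector v = (1,2); generalized eigenvector w with (A-λI)w=v is (0,1).
General solution: e^(-4t)[K_1·v + K_2·(t·v + w)].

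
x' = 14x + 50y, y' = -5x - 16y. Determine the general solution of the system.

x(t) = 3C_1e^(-t)sin(5t) + C_1e^(-t)cos(5t) + C_2e^(-t)sin(5t) - 3C_2e^(-t)cos(5t), y(t) = -C_1e^(-t)sin(5t) + C_2e^(-t)cos(5t)

Coefficient matrix A = [[14, 50], [-5, -16]].
Characteristic polynomial det(A - λI) = λ^2 + 2λ + 26 = 0.
Eigenvalues λ = -1 ± 5i (complex conjugate pair).
For λ=-1+5i: an eigenvector is (1,0) - i(3,-1) = (1 - 3i, 0 + i).
A real fundamental pair from Re and Im of e^((-1+5i)t)v: X_1 = e^(-t)(cos(5t)·(1,0) + sin(5t)·(3,-1)), X_2 = e^(-t)(sin(5t)·(1,0) - cos(5t)·(3,-1)).
General solution: C_1X_1 + C_2X_2.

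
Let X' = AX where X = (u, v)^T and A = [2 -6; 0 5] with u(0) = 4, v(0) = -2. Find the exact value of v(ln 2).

A = [[2,-6],[0,5]]; eigenvalues λ = 5, 2.
Eigenvectors: (2,-1) for λ=5, (1,0) for λ=2.
From the initial condition, c_1 = 2, c_2 = 0.
v(ln 2) = (2)(2^5)(-1) + (0)(2^2)(0) = -64.

-64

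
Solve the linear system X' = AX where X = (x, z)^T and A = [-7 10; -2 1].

Coefficient matrix A = [[-7, 10], [-2, 1]].
Characteristic polynomial det(A - λI) = λ^2 + 6λ + 13 = 0.
Eigenvalues λ = -3 ± 2i (complex conjugate pair).
For λ=-3+2i: an eigenvector is (2,1) - i(1,0) = (2 - i, 1).
A real fundamental pair from Re and Im of e^((-3+2i)t)v: X_1 = e^(-3t)(cos(2t)·(2,1) + sin(2t)·(1,0)), X_2 = e^(-3t)(sin(2t)·(2,1) - cos(2t)·(1,0)).
General solution: c_1X_1 + c_2X_2.

x(t) = c_1e^(-3t)sin(2t) + 2c_1e^(-3t)cos(2t) + 2c_2e^(-3t)sin(2t) - c_2e^(-3t)cos(2t), z(t) = c_1e^(-3t)cos(2t) + c_2e^(-3t)sin(2t)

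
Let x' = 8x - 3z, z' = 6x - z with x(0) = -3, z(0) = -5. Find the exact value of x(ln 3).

A = [[8,-3],[6,-1]]; eigenvalues λ = 5, 2.
Eigenvectors: (-1,-1) for λ=5, (-1,-2) for λ=2.
From the initial condition, c_1 = 1, c_2 = 2.
x(ln 3) = (1)(3^5)(-1) + (2)(3^2)(-1) = -261.

-261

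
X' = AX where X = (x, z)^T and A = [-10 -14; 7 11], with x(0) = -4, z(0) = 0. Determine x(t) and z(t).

x(t) = 4e^(4t) - 8e^(-3t), z(t) = -4e^(4t) + 4e^(-3t)

Coefficient matrix A = [[-10, -14], [7, 11]].
Characteristic polynomial det(A - λI) = λ^2 - λ - 12 = 0.
Eigenvalues λ = 4, -3.
For λ=4: (A-λI) row 1 is [-14, -14], so an eigenvector is (-1, 1).
For λ=-3: (A-λI) row 1 is [-7, -14], so an eigenvector is (-2, 1).
General solution: K_1e^(4t)(-1,1) + K_2e^(-3t)(-2,1).
Applying x(0)=-4, z(0)=0 gives K_1=-4, K_2=4.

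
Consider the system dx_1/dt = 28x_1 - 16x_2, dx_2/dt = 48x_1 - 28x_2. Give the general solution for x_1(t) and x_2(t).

Coefficient matrix A = [[28, -16], [48, -28]].
Characteristic polynomial det(A - λI) = λ^2 - 16 = 0.
Eigenvalues λ = 4, -4.
For λ=4: (A-λI) row 1 is [24, -16], so an eigenvector is (2, 3).
For λ=-4: (A-λI) row 1 is [32, -16], so an eigenvector is (-1, -2).
General solution: K_1e^(4t)(2,3) + K_2e^(-4t)(-1,-2).

x_1(t) = 2K_1e^(4t) - K_2e^(-4t), x_2(t) = 3K_1e^(4t) - 2K_2e^(-4t)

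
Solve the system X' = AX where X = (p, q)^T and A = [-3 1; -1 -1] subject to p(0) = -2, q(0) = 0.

p(t) = 2te^(-2t) - 2e^(-2t), q(t) = 2te^(-2t)

Coefficient matrix A = [[-3, 1], [-1, -1]].
Characteristic polynomial det(A - λI) = λ^2 + 4λ + 4 = 0.
Single eigenvalue λ = -2 with algebraic multiplicity 2.
Eigenvector v = (1,1); generalized eigenvector w with (A-λI)w=v is (2,3).
General solution: e^(-2t)[C_1·v + C_2·(t·v + w)].
Applying p(0)=-2, q(0)=0 gives C_1=-6, C_2=2.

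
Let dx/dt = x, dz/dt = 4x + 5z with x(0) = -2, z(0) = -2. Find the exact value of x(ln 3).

A = [[1,0],[4,5]]; eigenvalues λ = 1, 5.
Eigenvectors: (-1,1) for λ=1, (0,-1) for λ=5.
From the initial condition, c_1 = 2, c_2 = 4.
x(ln 3) = (2)(3^1)(-1) + (4)(3^5)(0) = -6.

-6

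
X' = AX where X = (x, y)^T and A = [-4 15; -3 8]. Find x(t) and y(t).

Coefficient matrix A = [[-4, 15], [-3, 8]].
Characteristic polynomial det(A - λI) = λ^2 - 4λ + 13 = 0.
Eigenvalues λ = 2 ± 3i (complex conjugate pair).
For λ=2+3i: an eigenvector is (2,1) - i(1,0) = (2 - i, 1).
A real fundamental pair from Re and Im of e^((2+3i)t)v: X_1 = e^(2t)(cos(3t)·(2,1) + sin(3t)·(1,0)), X_2 = e^(2t)(sin(3t)·(2,1) - cos(3t)·(1,0)).
General solution: C_1X_1 + C_2X_2.

x(t) = C_1e^(2t)sin(3t) + 2C_1e^(2t)cos(3t) + 2C_2e^(2t)sin(3t) - C_2e^(2t)cos(3t), y(t) = C_1e^(2t)cos(3t) + C_2e^(2t)sin(3t)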